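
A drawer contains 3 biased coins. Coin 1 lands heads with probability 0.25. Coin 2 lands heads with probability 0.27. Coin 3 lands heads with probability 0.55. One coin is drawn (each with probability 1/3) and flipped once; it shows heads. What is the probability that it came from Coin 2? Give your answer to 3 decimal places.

Posterior probability ≈ 0.252

P(heads|C1) = 0.25; P(heads|C2) = 0.27; P(heads|C3) = 0.55.
Prior × likelihood for each source: 0.333333·0.25=0.08333, 0.333333·0.27=0.09000, 0.333333·0.55=0.1833. Summing gives P(heads) = 0.35667.
P(Coin 2 | heads) = 0.09000 / 0.35667 = 0.252.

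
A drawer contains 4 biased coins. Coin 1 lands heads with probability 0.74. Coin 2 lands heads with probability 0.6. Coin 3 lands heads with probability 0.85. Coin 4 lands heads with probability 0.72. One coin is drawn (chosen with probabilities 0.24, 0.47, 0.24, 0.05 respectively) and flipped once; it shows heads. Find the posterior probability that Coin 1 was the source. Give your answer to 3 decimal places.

Posterior probability ≈ 0.254

P(heads|C1) = 0.74; P(heads|C2) = 0.6; P(heads|C3) = 0.85; P(heads|C4) = 0.72.
Prior × likelihood for each source: 0.24·0.74=0.1776, 0.47·0.6=0.2820, 0.24·0.85=0.2040, 0.05·0.72=0.03600. Summing gives P(heads) = 0.69960.
P(Coin 1 | heads) = 0.1776 / 0.69960 = 0.254.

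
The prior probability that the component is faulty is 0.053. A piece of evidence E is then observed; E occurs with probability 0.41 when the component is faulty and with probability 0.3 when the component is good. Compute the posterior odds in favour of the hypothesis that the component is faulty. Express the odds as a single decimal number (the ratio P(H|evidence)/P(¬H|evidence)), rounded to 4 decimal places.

Prior odds = 0.053/(1−0.053) = 0.055966. In log-odds, ln(0.055966) = -2.8830.
Add log likelihood ratio: ln(1.3667) = 0.31237.
Posterior log-odds = -2.5706, so posterior odds = exp(-2.5706) = 0.076487.

Posterior odds ≈ 0.0765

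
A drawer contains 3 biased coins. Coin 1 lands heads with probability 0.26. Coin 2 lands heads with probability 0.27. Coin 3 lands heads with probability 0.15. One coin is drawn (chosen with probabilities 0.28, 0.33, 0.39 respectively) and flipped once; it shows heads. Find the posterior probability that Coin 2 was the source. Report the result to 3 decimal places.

P(heads|C1) = 0.26; P(heads|C2) = 0.27; P(heads|C3) = 0.15.
Prior × likelihood for each source: 0.28·0.26=0.07280, 0.33·0.27=0.08910, 0.39·0.15=0.05850. Summing gives P(heads) = 0.22040.
P(Coin 2 | heads) = 0.08910 / 0.22040 = 0.404.

Posterior probability ≈ 0.404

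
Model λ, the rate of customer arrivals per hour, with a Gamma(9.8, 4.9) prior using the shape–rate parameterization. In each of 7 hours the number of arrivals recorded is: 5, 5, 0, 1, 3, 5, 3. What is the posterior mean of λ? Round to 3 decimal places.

Posterior mean ≈ 2.672

Total count ∑xᵢ = 22 over n = 7 hours.
Gamma is conjugate to the Poisson likelihood: posterior is Gamma(shape = 9.8+22 = 31.8, rate = 4.9+7 = 11.9).
E[λ | data] = 31.8/11.9 = 2.672.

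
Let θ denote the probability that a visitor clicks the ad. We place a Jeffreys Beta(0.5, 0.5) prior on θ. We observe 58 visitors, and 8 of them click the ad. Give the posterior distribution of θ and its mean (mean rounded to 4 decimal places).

The binomial likelihood is conjugate to the Beta prior: with 8 successes and 50 failures, the posterior is Beta(0.5+8, 0.5+50) = Beta(8.5, 50.5).
Posterior mean = α/(α+β) = 8.5/59 = 0.1441.

Posterior: Beta(8.5, 50.5); mean ≈ 0.1441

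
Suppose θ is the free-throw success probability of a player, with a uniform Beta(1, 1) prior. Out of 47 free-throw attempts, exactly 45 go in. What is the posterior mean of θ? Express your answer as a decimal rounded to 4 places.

Posterior mean ≈ 0.9388

The binomial likelihood is conjugate to the Beta prior: with 45 successes and 2 failures, the posterior is Beta(1+45, 1+2) = Beta(46, 3).
Posterior mean = α/(α+β) = 46/49 = 0.9388.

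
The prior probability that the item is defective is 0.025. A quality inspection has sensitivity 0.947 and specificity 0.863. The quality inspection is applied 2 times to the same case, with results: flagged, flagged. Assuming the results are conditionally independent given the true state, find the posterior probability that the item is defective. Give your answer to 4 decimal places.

With H the event that the item is defective, the joint likelihood of the observed sequence is P(data|H) = 0.947·0.947 = 0.89681 and P(data|¬H) = 0.137·0.137 = 0.018769.
Bayes: P(H|data) = 0.025·0.89681 / (0.025·0.89681 + 0.975·0.018769) = 0.022420/0.040720 = 0.5506.

Posterior P(H) ≈ 0.5506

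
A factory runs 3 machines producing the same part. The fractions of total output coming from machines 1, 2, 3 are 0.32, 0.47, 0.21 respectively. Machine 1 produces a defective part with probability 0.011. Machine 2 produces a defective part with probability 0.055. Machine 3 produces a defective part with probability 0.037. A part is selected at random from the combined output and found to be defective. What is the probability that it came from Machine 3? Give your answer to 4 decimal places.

Posterior probability ≈ 0.2092

Tabulate prior·likelihood by source: [1] prior 0.32, lik 0.011, product 0.003520; [2] prior 0.47, lik 0.055, product 0.02585; [3] prior 0.21, lik 0.037, product 0.007770.
Normalizing constant = 0.037140; the posterior for Machine 3 is its product over the sum, 0.007770/0.037140 = 0.2092.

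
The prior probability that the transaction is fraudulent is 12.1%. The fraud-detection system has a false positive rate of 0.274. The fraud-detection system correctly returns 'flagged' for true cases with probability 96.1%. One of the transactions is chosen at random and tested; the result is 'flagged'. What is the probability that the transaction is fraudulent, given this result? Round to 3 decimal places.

Let H be the event that the transaction is fraudulent. P(H) = 0.121, so P(¬H) = 0.879. With E the 'flagged' result, P(E|H) = 0.961 and P(E|¬H) = 0.274.
P(E) = 0.961·0.121 + 0.274·0.879 = 0.11628 + 0.24085 = 0.35713.
By Bayes' theorem, P(H|E) = 0.11628 / 0.35713 = 0.326.

P(H | E) ≈ 0.326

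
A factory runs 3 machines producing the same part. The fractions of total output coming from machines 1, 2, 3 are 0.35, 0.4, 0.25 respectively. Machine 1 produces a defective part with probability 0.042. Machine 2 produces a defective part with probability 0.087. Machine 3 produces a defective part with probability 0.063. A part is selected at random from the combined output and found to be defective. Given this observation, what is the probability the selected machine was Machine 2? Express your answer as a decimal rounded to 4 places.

Posterior probability ≈ 0.5333

P(defective|M1) = 0.042; P(defective|M2) = 0.087; P(defective|M3) = 0.063.
Prior × likelihood for each source: 0.35·0.042=0.01470, 0.4·0.087=0.03480, 0.25·0.063=0.01575. Summing gives P(defective) = 0.065250.
P(Machine 2 | defective) = 0.03480 / 0.065250 = 0.5333.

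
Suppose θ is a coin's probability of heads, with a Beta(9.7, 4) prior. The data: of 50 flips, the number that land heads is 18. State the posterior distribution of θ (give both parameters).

Posterior: Beta(27.7, 36)

The binomial likelihood is conjugate to the Beta prior: with 18 successes and 32 failures, the posterior is Beta(9.7+18, 4+32) = Beta(27.7, 36).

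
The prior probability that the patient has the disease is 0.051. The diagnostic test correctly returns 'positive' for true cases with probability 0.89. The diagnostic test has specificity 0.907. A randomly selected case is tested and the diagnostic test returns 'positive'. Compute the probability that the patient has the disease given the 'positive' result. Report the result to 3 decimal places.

P(H | E) ≈ 0.340

Let H be the event that the patient has the disease. P(H) = 0.051, so P(¬H) = 0.949. With E the 'positive' result, P(E|H) = 0.89 and P(E|¬H) = 0.093.
P(E) = 0.89·0.051 + 0.093·0.949 = 0.045390 + 0.088257 = 0.13365.
By Bayes' theorem, P(H|E) = 0.045390 / 0.13365 = 0.340.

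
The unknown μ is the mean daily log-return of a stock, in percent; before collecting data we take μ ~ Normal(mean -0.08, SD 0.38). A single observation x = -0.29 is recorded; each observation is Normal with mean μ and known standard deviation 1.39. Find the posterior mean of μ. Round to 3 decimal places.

Posterior mean ≈ -0.095

With known σ, the Normal prior is conjugate. Weight on the data is w = (n/σ²)/(n/σ² + 1/τ₀²) = 0.517572/(0.517572+6.92521) = 0.069540.
Posterior mean = w·x̄ + (1−w)·μ₀ = 0.069540·-0.29 + 0.93046·-0.08 = -0.095.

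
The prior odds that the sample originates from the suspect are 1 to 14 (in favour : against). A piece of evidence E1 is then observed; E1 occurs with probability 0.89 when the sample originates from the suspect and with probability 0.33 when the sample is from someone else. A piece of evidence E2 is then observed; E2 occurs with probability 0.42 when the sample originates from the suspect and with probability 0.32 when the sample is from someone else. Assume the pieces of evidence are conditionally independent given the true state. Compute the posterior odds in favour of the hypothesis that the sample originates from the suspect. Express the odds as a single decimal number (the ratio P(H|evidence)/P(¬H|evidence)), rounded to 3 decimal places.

Posterior odds ≈ 0.253

Prior odds = 1/14 = 0.071429. In log-odds, ln(0.071429) = -2.6391.
Add log likelihood ratios: ln(2.6970) + ln(1.3125) = 1.2641.
Posterior log-odds = -1.3750, so posterior odds = exp(-1.3750) = 0.25284.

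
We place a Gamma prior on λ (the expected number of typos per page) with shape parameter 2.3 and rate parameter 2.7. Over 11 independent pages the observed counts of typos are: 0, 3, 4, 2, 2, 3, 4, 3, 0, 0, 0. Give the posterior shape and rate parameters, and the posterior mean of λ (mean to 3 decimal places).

Posterior: Gamma(shape=23.3, rate=13.7); mean ≈ 1.701

Total count ∑xᵢ = 21 over n = 11 pages.
Gamma is conjugate to the Poisson likelihood: posterior is Gamma(shape = 2.3+21 = 23.3, rate = 2.7+11 = 13.7).
E[λ | data] = 23.3/13.7 = 1.701.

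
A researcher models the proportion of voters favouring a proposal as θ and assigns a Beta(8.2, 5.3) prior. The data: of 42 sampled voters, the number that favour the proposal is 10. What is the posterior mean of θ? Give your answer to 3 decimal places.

Posterior mean ≈ 0.328

The binomial likelihood is conjugate to the Beta prior: with 10 successes and 32 failures, the posterior is Beta(8.2+10, 5.3+32) = Beta(18.2, 37.3).
E[θ | data] = 18.2/(18.2+37.3) = 0.328.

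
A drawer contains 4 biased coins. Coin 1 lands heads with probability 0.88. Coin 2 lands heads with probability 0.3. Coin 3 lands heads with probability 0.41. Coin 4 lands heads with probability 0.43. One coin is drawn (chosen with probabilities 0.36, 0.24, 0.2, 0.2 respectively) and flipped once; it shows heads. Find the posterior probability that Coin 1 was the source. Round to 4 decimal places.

Posterior probability ≈ 0.5690

Tabulate prior·likelihood by source: [1] prior 0.36, lik 0.88, product 0.3168; [2] prior 0.24, lik 0.3, product 0.07200; [3] prior 0.2, lik 0.41, product 0.08200; [4] prior 0.2, lik 0.43, product 0.08600.
Normalizing constant = 0.55680; the posterior for Coin 1 is its product over the sum, 0.3168/0.55680 = 0.5690.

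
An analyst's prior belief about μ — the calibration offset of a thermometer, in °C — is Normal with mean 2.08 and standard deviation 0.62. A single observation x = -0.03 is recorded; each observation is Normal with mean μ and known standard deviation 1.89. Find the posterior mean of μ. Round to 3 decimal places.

With known σ, the Normal prior is conjugate. Weight on the data is w = (n/σ²)/(n/σ² + 1/τ₀²) = 0.279947/(0.279947+2.60146) = 0.097157.
Posterior mean = w·x̄ + (1−w)·μ₀ = 0.097157·-0.03 + 0.90284·2.08 = 1.875.

Posterior mean ≈ 1.875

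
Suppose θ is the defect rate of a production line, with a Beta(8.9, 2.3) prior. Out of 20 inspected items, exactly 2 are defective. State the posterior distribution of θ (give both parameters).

The binomial likelihood is conjugate to the Beta prior: with 2 successes and 18 failures, the posterior is Beta(8.9+2, 2.3+18) = Beta(10.9, 20.3).

Posterior: Beta(10.9, 20.3)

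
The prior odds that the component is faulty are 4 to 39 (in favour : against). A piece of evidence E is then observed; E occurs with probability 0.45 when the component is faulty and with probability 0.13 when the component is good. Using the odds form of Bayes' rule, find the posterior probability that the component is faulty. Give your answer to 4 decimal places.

Posterior probability ≈ 0.2620

Prior odds = 4/39 = 0.10256.
Likelihood ratio for E = 0.45/0.13 = 3.4615.
Posterior odds = prior odds × LR = 0.35503.
Posterior probability = odds/(1+odds) = 0.35503/1.3550 = 0.2620.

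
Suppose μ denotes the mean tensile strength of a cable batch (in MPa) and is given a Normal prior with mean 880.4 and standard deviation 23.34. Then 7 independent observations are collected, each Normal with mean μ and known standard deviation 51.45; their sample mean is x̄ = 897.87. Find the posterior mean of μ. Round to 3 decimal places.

Posterior mean ≈ 890.712

With known σ, the Normal prior is conjugate. Weight on the data is w = (n/σ²)/(n/σ² + 1/τ₀²) = 0.00264440/(0.00264440+0.00183569) = 0.59026.
Posterior mean = w·x̄ + (1−w)·μ₀ = 0.59026·897.87 + 0.40974·880.4 = 890.712.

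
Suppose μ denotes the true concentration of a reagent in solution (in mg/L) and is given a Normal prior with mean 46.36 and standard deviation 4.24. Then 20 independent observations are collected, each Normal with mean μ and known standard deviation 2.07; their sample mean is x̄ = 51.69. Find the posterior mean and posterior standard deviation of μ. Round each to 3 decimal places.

Posterior mean ≈ 51.627; posterior SD ≈ 0.460

Prior precision 1/τ₀² = 1/4.24² = 0.0556248; data precision n/σ² = 20/2.07² = 4.66755.
Posterior precision = 0.0556248 + 4.66755 = 4.72318, giving posterior SD = 1/√4.72318 = 0.460.
Posterior mean = (0.0556248·46.36 + 4.66755·51.69) / 4.72318 = 51.627.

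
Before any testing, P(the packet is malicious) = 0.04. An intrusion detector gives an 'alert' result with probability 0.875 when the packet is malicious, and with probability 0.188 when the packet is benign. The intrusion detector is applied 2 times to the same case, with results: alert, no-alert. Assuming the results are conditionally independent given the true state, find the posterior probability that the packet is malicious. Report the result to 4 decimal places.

Posterior P(H) ≈ 0.0290

Let H be the event that the packet is malicious; start with P(H) = 0.04. P('alert'|H) = 0.875, P('alert'|¬H) = 0.188.
Update on result 1 ('alert'): P(H) ← 0.875·0.0400 / (0.875·0.0400 + 0.188·0.9600) = 0.035000/0.21548 = 0.1624.
Update on result 2 ('no-alert'): P(H) ← 0.125·0.1624 / (0.125·0.1624 + 0.812·0.8376) = 0.020304/0.70041 = 0.0290.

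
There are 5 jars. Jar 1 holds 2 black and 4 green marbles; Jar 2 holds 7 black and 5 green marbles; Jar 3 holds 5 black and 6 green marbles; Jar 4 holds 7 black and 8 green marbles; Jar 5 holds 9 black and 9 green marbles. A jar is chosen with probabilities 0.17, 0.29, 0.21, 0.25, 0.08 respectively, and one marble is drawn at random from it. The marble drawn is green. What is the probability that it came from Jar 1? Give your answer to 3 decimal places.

P(green|Jar 1) = 0.6667; P(green|Jar 2) = 0.4167; P(green|Jar 3) = 0.5455; P(green|Jar 4) = 0.5333; P(green|Jar 5) = 0.5.
Prior × likelihood for each source: 0.17·0.6667=0.1133, 0.29·0.4167=0.1208, 0.21·0.5455=0.1145, 0.25·0.5333=0.1333, 0.08·0.5=0.04000. Summing gives P(green) = 0.52205.
P(Jar 1 | green) = 0.1133 / 0.52205 = 0.217.

Posterior probability ≈ 0.217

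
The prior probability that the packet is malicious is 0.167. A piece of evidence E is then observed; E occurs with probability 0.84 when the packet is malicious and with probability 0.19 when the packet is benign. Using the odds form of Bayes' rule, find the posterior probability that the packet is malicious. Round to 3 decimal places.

Posterior probability ≈ 0.470

Prior odds = 0.167/(1−0.167) = 0.20048.
Likelihood ratio for E = 0.84/0.19 = 4.4211.
Posterior odds = prior odds × LR = 0.88633.
Posterior probability = odds/(1+odds) = 0.88633/1.8863 = 0.470.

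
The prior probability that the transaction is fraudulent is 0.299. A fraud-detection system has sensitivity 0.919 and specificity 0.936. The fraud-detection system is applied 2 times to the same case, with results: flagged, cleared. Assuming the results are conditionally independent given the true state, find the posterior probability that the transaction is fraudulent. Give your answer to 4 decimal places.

With H the event that the transaction is fraudulent, the joint likelihood of the observed sequence is P(data|H) = 0.919·0.081 = 0.074439 and P(data|¬H) = 0.064·0.936 = 0.059904.
Bayes: P(H|data) = 0.299·0.074439 / (0.299·0.074439 + 0.701·0.059904) = 0.022257/0.064250 = 0.3464.

Posterior P(H) ≈ 0.3464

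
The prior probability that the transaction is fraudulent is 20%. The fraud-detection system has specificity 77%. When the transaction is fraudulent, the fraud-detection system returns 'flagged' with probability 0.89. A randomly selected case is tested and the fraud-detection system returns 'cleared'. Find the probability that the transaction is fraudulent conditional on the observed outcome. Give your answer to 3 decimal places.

P(H | E) ≈ 0.034

Write H for 'the transaction is fraudulent'. Prior odds H:¬H = 0.2/0.8 = 0.25000. For the 'cleared' outcome, the likelihood ratio is 0.11/0.77 = 0.14286.
Posterior odds = 0.25000 × 0.14286 = 0.035714, so P(H|E) = 0.035714/(1+0.035714) = 0.034.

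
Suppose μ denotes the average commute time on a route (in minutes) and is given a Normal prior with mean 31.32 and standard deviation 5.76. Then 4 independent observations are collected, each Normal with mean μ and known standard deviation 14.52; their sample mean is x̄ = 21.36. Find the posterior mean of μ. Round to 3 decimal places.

Posterior mean ≈ 27.472

Prior precision 1/τ₀² = 1/5.76² = 0.0301408; data precision n/σ² = 4/14.52² = 0.0189726.
Posterior precision = 0.0301408 + 0.0189726 = 0.0491134.
Posterior mean = (0.0301408·31.32 + 0.0189726·21.36) / 0.0491134 = 27.472.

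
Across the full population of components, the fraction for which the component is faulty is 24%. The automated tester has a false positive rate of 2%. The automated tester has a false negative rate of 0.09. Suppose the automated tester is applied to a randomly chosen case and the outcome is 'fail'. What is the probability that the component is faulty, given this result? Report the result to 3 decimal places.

P(H | E) ≈ 0.935

Write H for 'the component is faulty'. Prior odds H:¬H = 0.24/0.76 = 0.31579. For the 'fail' outcome, the likelihood ratio is 0.91/0.02 = 45.500.
Posterior odds = 0.31579 × 45.500 = 14.368, so P(H|E) = 14.368/(1+14.368) = 0.935.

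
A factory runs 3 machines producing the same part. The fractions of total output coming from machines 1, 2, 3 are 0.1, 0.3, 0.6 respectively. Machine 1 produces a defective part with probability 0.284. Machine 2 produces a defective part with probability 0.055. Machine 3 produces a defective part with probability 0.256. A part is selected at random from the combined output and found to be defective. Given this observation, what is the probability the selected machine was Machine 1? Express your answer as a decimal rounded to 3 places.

Posterior probability ≈ 0.143

P(defective|M1) = 0.284; P(defective|M2) = 0.055; P(defective|M3) = 0.256.
Prior × likelihood for each source: 0.1·0.284=0.02840, 0.3·0.055=0.01650, 0.6·0.256=0.1536. Summing gives P(defective) = 0.19850.
P(Machine 1 | defective) = 0.02840 / 0.19850 = 0.143.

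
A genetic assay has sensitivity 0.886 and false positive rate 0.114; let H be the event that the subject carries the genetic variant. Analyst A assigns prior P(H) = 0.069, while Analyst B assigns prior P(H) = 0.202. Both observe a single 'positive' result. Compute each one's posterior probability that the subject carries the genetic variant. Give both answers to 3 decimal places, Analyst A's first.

Analyst A: 0.365; Analyst B: 0.663

The likelihood ratio for a 'positive' result is 0.886/0.114 = 7.7719.
Analyst A: prior odds 0.069/0.931 = 0.074114; posterior odds 0.57601; posterior probability 0.365.
Analyst B: prior odds 0.202/0.798 = 0.25313; posterior odds 1.9673; posterior probability 0.663.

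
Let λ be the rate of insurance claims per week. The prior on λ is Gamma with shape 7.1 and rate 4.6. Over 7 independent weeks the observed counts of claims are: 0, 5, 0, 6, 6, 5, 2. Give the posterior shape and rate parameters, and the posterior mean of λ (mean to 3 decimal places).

The Poisson likelihood adds the total count to the shape and the number of exposure periods to the rate. Here ∑xᵢ = 24 and n = 7, so shape 7.1→31.1 and rate 4.6→11.6.
E[λ | data] = 31.1/11.6 = 2.681.

Posterior: Gamma(shape=31.1, rate=11.6); mean ≈ 2.681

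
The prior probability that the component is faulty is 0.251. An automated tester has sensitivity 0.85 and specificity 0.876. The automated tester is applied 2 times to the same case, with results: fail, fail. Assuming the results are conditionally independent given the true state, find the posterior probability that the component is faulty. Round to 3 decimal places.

Posterior P(H) ≈ 0.940

With H the event that the component is faulty, the joint likelihood of the observed sequence is P(data|H) = 0.85·0.85 = 0.72250 and P(data|¬H) = 0.124·0.124 = 0.015376.
Bayes: P(H|data) = 0.251·0.72250 / (0.251·0.72250 + 0.749·0.015376) = 0.18135/0.19286 = 0.9403.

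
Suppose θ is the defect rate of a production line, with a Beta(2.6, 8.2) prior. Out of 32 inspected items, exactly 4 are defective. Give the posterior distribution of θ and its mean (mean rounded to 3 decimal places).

Posterior: Beta(6.6, 36.2); mean ≈ 0.154

The binomial likelihood is conjugate to the Beta prior: with 4 successes and 28 failures, the posterior is Beta(2.6+4, 8.2+28) = Beta(6.6, 36.2).
E[θ | data] = 6.6/(6.6+36.2) = 0.154.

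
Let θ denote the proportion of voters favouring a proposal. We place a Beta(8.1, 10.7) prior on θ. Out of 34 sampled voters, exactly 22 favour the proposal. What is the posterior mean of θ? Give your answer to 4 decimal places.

Observing 22 successes and 12 failures updates Beta(8.1, 10.7) by adding the success and failure counts to the two shape parameters: α = 8.1+22 = 30.1, β = 10.7+12 = 22.7.
Posterior mean = α/(α+β) = 30.1/52.8 = 0.5701.

Posterior mean ≈ 0.5701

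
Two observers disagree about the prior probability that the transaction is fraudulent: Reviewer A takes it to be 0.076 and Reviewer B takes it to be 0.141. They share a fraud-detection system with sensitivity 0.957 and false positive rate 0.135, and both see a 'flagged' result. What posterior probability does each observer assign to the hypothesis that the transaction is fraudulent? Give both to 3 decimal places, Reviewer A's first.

P('+'|H) = 0.957, P('+'|¬H) = 0.135.
Reviewer A: numerator 0.957·0.076 = 0.072732; evidence = 0.072732+0.135·0.924 = 0.19747; posterior = 0.368.
Reviewer B: numerator 0.957·0.141 = 0.13494; evidence = 0.13494+0.135·0.859 = 0.25090; posterior = 0.538.

Reviewer A: 0.368; Reviewer B: 0.538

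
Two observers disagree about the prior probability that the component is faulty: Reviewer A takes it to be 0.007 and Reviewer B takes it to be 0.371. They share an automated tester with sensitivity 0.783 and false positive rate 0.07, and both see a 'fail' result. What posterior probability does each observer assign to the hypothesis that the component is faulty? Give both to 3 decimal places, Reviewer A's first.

The likelihood ratio for a 'fail' result is 0.783/0.07 = 11.186.
Reviewer A: prior odds 0.007/0.993 = 0.0070493; posterior odds 0.078852; posterior probability 0.073.
Reviewer B: prior odds 0.371/0.629 = 0.58983; posterior odds 6.5976; posterior probability 0.868.

Reviewer A: 0.073; Reviewer B: 0.868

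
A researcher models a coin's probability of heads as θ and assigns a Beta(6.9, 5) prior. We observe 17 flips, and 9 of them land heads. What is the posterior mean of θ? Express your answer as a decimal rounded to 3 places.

Posterior mean ≈ 0.550

Observing 9 successes and 8 failures updates Beta(6.9, 5) by adding the success and failure counts to the two shape parameters: α = 6.9+9 = 15.9, β = 5+8 = 13.
Posterior mean = α/(α+β) = 15.9/28.9 = 0.550.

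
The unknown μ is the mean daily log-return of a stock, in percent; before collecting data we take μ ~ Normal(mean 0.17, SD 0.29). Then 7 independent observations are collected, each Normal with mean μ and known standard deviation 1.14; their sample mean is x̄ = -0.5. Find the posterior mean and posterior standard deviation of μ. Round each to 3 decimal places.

Prior precision 1/τ₀² = 1/0.29² = 11.8906; data precision n/σ² = 7/1.14² = 5.38627.
Posterior precision = 11.8906 + 5.38627 = 17.2769, giving posterior SD = 1/√17.2769 = 0.241.
Posterior mean = (11.8906·0.17 + 5.38627·-0.5) / 17.2769 = -0.039.

Posterior mean ≈ -0.039; posterior SD ≈ 0.241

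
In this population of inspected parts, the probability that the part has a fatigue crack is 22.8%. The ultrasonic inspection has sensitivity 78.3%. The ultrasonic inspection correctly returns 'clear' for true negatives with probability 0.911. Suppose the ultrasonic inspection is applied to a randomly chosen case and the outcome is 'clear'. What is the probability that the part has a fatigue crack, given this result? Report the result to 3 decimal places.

P(H | E) ≈ 0.066

Let H be the event that the part has a fatigue crack. P(H) = 0.228, so P(¬H) = 0.772. With E the 'clear' result, P(E|H) = 0.217 and P(E|¬H) = 0.911.
P(E) = 0.217·0.228 + 0.911·0.772 = 0.049476 + 0.70329 = 0.75277.
By Bayes' theorem, P(H|E) = 0.049476 / 0.75277 = 0.066.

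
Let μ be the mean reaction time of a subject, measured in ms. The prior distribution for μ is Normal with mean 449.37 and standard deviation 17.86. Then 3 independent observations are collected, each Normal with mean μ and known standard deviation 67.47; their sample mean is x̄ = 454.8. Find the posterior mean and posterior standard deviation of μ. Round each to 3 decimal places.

With known σ, the Normal prior is conjugate. Weight on the data is w = (n/σ²)/(n/σ² + 1/τ₀²) = 0.00065902/(0.00065902+0.00313500) = 0.17370.
Posterior mean = w·x̄ + (1−w)·μ₀ = 0.17370·454.8 + 0.82630·449.37 = 450.313. Posterior variance = 1/(0.00065902+0.00313500) = 263.573, so SD = 16.235.

Posterior mean ≈ 450.313; posterior SD ≈ 16.235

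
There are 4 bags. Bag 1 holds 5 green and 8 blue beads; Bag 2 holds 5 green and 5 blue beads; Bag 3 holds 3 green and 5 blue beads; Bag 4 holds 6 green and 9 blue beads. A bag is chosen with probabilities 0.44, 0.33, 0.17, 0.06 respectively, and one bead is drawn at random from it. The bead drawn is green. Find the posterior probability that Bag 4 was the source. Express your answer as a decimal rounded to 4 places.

P(green|Bag 1) = 0.3846; P(green|Bag 2) = 0.5; P(green|Bag 3) = 0.375; P(green|Bag 4) = 0.4.
Prior × likelihood for each source: 0.44·0.3846=0.1692, 0.33·0.5=0.1650, 0.17·0.375=0.06375, 0.06·0.4=0.02400. Summing gives P(green) = 0.42198.
P(Bag 4 | green) = 0.02400 / 0.42198 = 0.0569.

Posterior probability ≈ 0.0569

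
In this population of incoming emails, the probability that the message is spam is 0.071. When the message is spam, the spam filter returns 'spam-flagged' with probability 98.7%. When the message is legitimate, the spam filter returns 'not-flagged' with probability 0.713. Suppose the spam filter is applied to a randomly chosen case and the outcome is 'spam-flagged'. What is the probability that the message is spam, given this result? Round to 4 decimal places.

P(H | E) ≈ 0.2081

Write H for 'the message is spam'. Prior odds H:¬H = 0.071/0.929 = 0.076426. For the 'spam-flagged' outcome, the likelihood ratio is 0.987/0.287 = 3.4390.
Posterior odds = 0.076426 × 3.4390 = 0.26283, so P(H|E) = 0.26283/(1+0.26283) = 0.2081.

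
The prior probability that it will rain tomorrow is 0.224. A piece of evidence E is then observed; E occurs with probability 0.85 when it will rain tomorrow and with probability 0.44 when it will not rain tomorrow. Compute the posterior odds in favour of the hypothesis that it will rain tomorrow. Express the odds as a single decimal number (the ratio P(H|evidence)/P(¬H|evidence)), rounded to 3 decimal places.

Prior odds = 0.224/(1−0.224) = 0.28866. In log-odds, ln(0.28866) = -1.2425.
Add log likelihood ratio: ln(1.9318) = 0.65846.
Posterior log-odds = -0.58404, so posterior odds = exp(-0.58404) = 0.55764.

Posterior odds ≈ 0.558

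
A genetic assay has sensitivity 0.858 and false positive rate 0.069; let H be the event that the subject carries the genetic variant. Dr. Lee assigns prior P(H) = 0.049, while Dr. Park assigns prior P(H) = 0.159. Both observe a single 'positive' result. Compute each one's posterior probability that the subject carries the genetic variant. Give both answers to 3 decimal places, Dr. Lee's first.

Dr. Lee: 0.391; Dr. Park: 0.702

The likelihood ratio for a 'positive' result is 0.858/0.069 = 12.435.
Dr. Lee: prior odds 0.049/0.951 = 0.051525; posterior odds 0.64070; posterior probability 0.391.
Dr. Park: prior odds 0.159/0.841 = 0.18906; posterior odds 2.3509; posterior probability 0.702.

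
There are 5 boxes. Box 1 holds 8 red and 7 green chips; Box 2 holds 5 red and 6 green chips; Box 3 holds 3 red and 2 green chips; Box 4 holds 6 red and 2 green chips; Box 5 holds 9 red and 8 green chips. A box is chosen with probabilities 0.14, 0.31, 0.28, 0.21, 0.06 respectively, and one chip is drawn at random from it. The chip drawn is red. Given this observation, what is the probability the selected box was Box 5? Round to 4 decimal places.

Tabulate prior·likelihood by source: [1] prior 0.14, lik 0.5333, product 0.07467; [2] prior 0.31, lik 0.4545, product 0.1409; [3] prior 0.28, lik 0.6, product 0.1680; [4] prior 0.21, lik 0.75, product 0.1575; [5] prior 0.06, lik 0.5294, product 0.03176.
Normalizing constant = 0.57284; the posterior for Box 5 is its product over the sum, 0.03176/0.57284 = 0.0555.

Posterior probability ≈ 0.0555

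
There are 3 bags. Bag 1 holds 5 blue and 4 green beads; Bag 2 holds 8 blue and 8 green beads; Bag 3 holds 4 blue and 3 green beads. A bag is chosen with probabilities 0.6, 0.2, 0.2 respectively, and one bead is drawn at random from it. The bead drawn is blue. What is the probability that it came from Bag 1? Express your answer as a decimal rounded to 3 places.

Posterior probability ≈ 0.609

Tabulate prior·likelihood by source: [1] prior 0.6, lik 0.5556, product 0.3333; [2] prior 0.2, lik 0.5, product 0.1000; [3] prior 0.2, lik 0.5714, product 0.1143.
Normalizing constant = 0.54762; the posterior for Bag 1 is its product over the sum, 0.3333/0.54762 = 0.609.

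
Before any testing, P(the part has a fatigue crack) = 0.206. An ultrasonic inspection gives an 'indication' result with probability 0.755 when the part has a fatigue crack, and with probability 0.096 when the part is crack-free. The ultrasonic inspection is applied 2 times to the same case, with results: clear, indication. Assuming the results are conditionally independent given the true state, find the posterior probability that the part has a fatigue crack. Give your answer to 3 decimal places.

Posterior P(H) ≈ 0.356

With H the event that the part has a fatigue crack, the joint likelihood of the observed sequence is P(data|H) = 0.245·0.755 = 0.18498 and P(data|¬H) = 0.904·0.096 = 0.086784.
Bayes: P(H|data) = 0.206·0.18498 / (0.206·0.18498 + 0.794·0.086784) = 0.038105/0.10701 = 0.3561.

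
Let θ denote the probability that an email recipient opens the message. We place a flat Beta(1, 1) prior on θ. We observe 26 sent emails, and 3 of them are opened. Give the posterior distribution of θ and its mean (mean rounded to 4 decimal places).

Posterior: Beta(4, 24); mean ≈ 0.1429

Observing 3 successes and 23 failures updates Beta(1, 1) by adding the success and failure counts to the two shape parameters: α = 1+3 = 4, β = 1+23 = 24.
Posterior mean = α/(α+β) = 4/28 = 0.1429.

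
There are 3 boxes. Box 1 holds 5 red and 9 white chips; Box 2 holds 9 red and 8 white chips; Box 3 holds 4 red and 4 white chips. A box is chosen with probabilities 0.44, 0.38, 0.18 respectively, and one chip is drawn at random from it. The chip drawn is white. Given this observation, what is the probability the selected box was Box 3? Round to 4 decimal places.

Posterior probability ≈ 0.1631

P(white|Box 1) = 0.6429; P(white|Box 2) = 0.4706; P(white|Box 3) = 0.5.
Prior × likelihood for each source: 0.44·0.6429=0.2829, 0.38·0.4706=0.1788, 0.18·0.5=0.09000. Summing gives P(white) = 0.55168.
P(Box 3 | white) = 0.09000 / 0.55168 = 0.1631.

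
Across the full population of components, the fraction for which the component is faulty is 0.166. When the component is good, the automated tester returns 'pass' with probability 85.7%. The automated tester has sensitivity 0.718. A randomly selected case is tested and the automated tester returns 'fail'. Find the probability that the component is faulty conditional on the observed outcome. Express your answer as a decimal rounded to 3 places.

Write H for 'the component is faulty'. Prior odds H:¬H = 0.166/0.834 = 0.19904. For the 'fail' outcome, the likelihood ratio is 0.718/0.143 = 5.0210.
Posterior odds = 0.19904 × 5.0210 = 0.99938, so P(H|E) = 0.99938/(1+0.99938) = 0.500.

P(H | E) ≈ 0.500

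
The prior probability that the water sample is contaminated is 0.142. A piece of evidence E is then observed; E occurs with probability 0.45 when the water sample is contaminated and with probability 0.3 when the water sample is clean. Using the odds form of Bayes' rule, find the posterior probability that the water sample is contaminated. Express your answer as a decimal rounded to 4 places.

Posterior probability ≈ 0.1989

Prior odds = 0.142/(1−0.142) = 0.16550.
Likelihood ratio for E = 0.45/0.3 = 1.5000.
Posterior odds = prior odds × LR = 0.24825.
Posterior probability = odds/(1+odds) = 0.24825/1.2483 = 0.1989.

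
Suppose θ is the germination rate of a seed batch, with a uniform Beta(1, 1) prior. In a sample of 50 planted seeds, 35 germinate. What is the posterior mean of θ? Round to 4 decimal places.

The binomial likelihood is conjugate to the Beta prior: with 35 successes and 15 failures, the posterior is Beta(1+35, 1+15) = Beta(36, 16).
Posterior mean = α/(α+β) = 36/52 = 0.6923.

Posterior mean ≈ 0.6923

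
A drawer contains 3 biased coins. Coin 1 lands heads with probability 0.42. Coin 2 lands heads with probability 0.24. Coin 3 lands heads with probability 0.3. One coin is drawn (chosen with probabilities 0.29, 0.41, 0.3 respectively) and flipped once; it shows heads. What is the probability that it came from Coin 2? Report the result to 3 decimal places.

Tabulate prior·likelihood by source: [1] prior 0.29, lik 0.42, product 0.1218; [2] prior 0.41, lik 0.24, product 0.09840; [3] prior 0.3, lik 0.3, product 0.09000.
Normalizing constant = 0.31020; the posterior for Coin 2 is its product over the sum, 0.09840/0.31020 = 0.317.

Posterior probability ≈ 0.317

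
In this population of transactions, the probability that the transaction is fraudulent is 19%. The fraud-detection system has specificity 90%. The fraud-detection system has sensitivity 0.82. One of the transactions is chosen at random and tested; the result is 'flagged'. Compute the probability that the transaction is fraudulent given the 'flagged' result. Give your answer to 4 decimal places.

Let H be the event that the transaction is fraudulent. P(H) = 0.19, so P(¬H) = 0.81. With E the 'flagged' result, P(E|H) = 0.82 and P(E|¬H) = 0.1.
P(E) = 0.82·0.19 + 0.1·0.81 = 0.15580 + 0.081000 = 0.23680.
By Bayes' theorem, P(H|E) = 0.15580 / 0.23680 = 0.6579.

P(H | E) ≈ 0.6579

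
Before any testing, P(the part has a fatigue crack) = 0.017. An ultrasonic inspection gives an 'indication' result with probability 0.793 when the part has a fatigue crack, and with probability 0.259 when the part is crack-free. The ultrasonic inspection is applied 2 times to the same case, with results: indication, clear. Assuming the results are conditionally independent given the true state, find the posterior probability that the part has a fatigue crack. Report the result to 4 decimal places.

With H the event that the part has a fatigue crack, the joint likelihood of the observed sequence is P(data|H) = 0.793·0.207 = 0.16415 and P(data|¬H) = 0.259·0.741 = 0.19192.
Bayes: P(H|data) = 0.017·0.16415 / (0.017·0.16415 + 0.983·0.19192) = 0.0027906/0.19145 = 0.0146.

Posterior P(H) ≈ 0.0146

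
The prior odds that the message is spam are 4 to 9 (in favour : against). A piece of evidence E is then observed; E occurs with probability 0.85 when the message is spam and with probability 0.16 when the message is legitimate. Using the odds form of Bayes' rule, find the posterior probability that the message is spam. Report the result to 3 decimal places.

Posterior probability ≈ 0.702

Prior odds = 4/9 = 0.44444.
Likelihood ratio for E = 0.85/0.16 = 5.3125.
Posterior odds = prior odds × LR = 2.3611.
Posterior probability = odds/(1+odds) = 2.3611/3.3611 = 0.702.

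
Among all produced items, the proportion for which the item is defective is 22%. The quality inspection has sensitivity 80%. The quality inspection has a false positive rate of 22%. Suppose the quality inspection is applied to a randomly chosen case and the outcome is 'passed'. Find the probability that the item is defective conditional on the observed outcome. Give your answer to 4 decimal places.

P(H | E) ≈ 0.0674

Let H be the event that the item is defective. P(H) = 0.22, so P(¬H) = 0.78. With E the 'passed' result, P(E|H) = 0.2 and P(E|¬H) = 0.78.
P(E) = 0.2·0.22 + 0.78·0.78 = 0.044000 + 0.60840 = 0.65240.
By Bayes' theorem, P(H|E) = 0.044000 / 0.65240 = 0.0674.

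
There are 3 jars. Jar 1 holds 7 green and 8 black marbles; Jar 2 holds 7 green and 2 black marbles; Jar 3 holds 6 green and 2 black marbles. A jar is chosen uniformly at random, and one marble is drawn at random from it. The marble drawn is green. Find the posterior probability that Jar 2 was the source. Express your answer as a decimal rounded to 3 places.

Posterior probability ≈ 0.390

Tabulate prior·likelihood by source: [1] prior 0.333333, lik 0.4667, product 0.1556; [2] prior 0.333333, lik 0.7778, product 0.2593; [3] prior 0.333333, lik 0.75, product 0.2500.
Normalizing constant = 0.66481; the posterior for Jar 2 is its product over the sum, 0.2593/0.66481 = 0.390.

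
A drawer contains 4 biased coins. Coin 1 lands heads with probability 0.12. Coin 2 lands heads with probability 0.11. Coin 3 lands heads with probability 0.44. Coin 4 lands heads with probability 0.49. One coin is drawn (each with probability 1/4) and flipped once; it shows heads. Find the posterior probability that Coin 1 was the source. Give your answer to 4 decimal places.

Posterior probability ≈ 0.1034

P(heads|C1) = 0.12; P(heads|C2) = 0.11; P(heads|C3) = 0.44; P(heads|C4) = 0.49.
Prior × likelihood for each source: 0.25·0.12=0.03000, 0.25·0.11=0.02750, 0.25·0.44=0.1100, 0.25·0.49=0.1225. Summing gives P(heads) = 0.29000.
P(Coin 1 | heads) = 0.03000 / 0.29000 = 0.1034.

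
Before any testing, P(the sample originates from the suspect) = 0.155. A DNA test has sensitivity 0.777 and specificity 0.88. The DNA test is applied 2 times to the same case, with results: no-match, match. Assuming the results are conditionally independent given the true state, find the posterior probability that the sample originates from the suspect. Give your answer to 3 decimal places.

Let H be the event that the sample originates from the suspect; start with P(H) = 0.155. P('match'|H) = 0.777, P('match'|¬H) = 0.12.
Update on result 1 ('no-match'): P(H) ← 0.223·0.1550 / (0.223·0.1550 + 0.88·0.8450) = 0.034565/0.77816 = 0.0444.
Update on result 2 ('match'): P(H) ← 0.777·0.0444 / (0.777·0.0444 + 0.12·0.9556) = 0.034513/0.14918 = 0.2313.

Posterior P(H) ≈ 0.231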